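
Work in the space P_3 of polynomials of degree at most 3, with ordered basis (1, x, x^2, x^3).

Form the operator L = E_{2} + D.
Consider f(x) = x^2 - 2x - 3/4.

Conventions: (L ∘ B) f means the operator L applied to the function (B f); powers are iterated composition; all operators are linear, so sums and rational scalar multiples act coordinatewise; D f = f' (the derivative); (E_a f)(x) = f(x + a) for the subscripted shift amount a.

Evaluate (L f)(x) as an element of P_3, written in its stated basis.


g(x) = x^2 + 4x - 11/4

E_{2} f = x^2 + 2x - 3/4
D f = 2x - 2
(E_{2} + D) f = x^2 + 4x - 11/4


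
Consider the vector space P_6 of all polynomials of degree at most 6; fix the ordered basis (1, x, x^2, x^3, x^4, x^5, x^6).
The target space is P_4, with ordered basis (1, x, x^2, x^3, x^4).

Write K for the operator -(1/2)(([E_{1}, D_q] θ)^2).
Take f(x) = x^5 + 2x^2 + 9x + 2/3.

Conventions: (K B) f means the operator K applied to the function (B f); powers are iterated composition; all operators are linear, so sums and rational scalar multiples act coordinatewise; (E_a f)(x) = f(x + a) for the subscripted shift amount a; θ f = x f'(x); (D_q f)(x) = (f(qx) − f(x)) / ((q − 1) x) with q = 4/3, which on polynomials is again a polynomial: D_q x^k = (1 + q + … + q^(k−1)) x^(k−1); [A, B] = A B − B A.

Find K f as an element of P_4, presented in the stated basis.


θ f = 5x^5 + 4x^2 + 9x
D_q θ f = (3905/81)x^4 + (28/3)x + 9
E_{1} D_q θ f = (3905/81)x^4 + (15620/81)x^3 + (7810/27)x^2 + (16376/81)x + 5390/81
E_{1} θ f = 5x^5 + 25x^4 + 50x^3 + 54x^2 + 42x + 18
D_q E_{1} θ f = (3905/81)x^4 + (4375/27)x^3 + (1850/9)x^2 + 126x + 42
[E_{1}, D_q] θ f = (2495/81)x^3 + (2260/27)x^2 + (6170/81)x + 1988/81
θ ([E_{1}, D_q] θ) f = (2495/27)x^3 + (4520/27)x^2 + (6170/81)x
D_q θ ([E_{1}, D_q] θ) f = (92315/243)x^2 + (31640/81)x + 6170/81
E_{1} D_q θ ([E_{1}, D_q] θ) f = (92315/243)x^2 + (279550/243)x + 205745/243
E_{1} θ ([E_{1}, D_q] θ) f = (2495/27)x^3 + (12005/27)x^2 + (55745/81)x + 27215/81
D_q E_{1} θ ([E_{1}, D_q] θ) f = (92315/243)x^2 + (84035/81)x + 55745/81
[E_{1}, D_q] θ ([E_{1}, D_q] θ) f = (27445/243)x + 38510/243
(-(1/2)(([E_{1}, D_q] θ)^2)) f = -(27445/486)x - 19255/243

the image equals g(x) = -(27445/486)x - 19255/243


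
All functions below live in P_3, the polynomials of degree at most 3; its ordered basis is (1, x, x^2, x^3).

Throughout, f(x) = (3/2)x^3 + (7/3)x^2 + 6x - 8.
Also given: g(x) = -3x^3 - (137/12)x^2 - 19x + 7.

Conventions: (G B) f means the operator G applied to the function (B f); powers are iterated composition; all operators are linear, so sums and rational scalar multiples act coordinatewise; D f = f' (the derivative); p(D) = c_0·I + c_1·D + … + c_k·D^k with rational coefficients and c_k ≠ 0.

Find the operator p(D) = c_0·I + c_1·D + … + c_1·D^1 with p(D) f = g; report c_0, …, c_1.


D^0 f = (3/2)x^3 + (7/3)x^2 + 6x - 8
D^1 f = (9/2)x^2 + (14/3)x + 6
matching coefficients of g against c_0 f + c_1 Df + … from the top degree down determines the c_i
solution: c_0 = -2, c_1 = -3/2

p(D) = -2·I − (3/2)·D, i.e. c_0 = -2, c_1 = -3/2


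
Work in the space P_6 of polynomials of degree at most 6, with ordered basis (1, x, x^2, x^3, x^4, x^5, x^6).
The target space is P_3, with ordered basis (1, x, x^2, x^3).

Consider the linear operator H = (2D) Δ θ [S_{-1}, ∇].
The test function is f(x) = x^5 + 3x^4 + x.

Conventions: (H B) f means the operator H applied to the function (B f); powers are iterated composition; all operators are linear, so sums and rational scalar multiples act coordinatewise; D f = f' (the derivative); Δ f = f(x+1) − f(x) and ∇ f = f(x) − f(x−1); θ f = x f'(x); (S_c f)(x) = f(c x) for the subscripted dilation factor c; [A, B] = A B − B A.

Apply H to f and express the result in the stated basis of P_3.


∇ f = 5x^4 + 2x^3 - 8x^2 + 7x - 1
S_{-1} ∇ f = 5x^4 - 2x^3 - 8x^2 - 7x - 1
S_{-1} f = -x^5 + 3x^4 - x
∇ S_{-1} f = -5x^4 + 22x^3 - 28x^2 + 17x - 5
[S_{-1}, ∇] f = 10x^4 - 24x^3 + 20x^2 - 24x + 4
θ [S_{-1}, ∇] f = 40x^4 - 72x^3 + 40x^2 - 24x
Δ θ [S_{-1}, ∇] f = 160x^3 + 24x^2 + 24x - 16
D (Δ θ [S_{-1}, ∇]) f = 480x^2 + 48x + 24
(2D) (Δ θ [S_{-1}, ∇]) f = 960x^2 + 96x + 48

the image equals g(x) = 960x^2 + 96x + 48


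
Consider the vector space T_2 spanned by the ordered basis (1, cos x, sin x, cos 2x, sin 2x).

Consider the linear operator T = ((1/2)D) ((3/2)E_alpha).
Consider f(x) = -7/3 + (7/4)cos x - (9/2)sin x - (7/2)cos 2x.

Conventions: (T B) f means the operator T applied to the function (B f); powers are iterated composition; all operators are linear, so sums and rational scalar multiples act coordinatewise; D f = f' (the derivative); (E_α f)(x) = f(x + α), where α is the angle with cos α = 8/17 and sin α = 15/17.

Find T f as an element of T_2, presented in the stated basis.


E_alpha f = -7/3 - (107/34)cos x - (249/68)sin x + (1127/578)cos 2x + (840/289)sin 2x
((3/2)E_alpha) f = -7/2 - (321/68)cos x - (747/136)sin x + (3381/1156)cos 2x + (1260/289)sin 2x
D ((3/2)E_alpha) f = -(747/136)cos x + (321/68)sin x + (2520/289)cos 2x - (3381/578)sin 2x
((1/2)D) ((3/2)E_alpha) f = -(747/272)cos x + (321/136)sin x + (1260/289)cos 2x - (3381/1156)sin 2x

the image equals g(x) = -(747/272)cos x + (321/136)sin x + (1260/289)cos 2x - (3381/1156)sin 2x


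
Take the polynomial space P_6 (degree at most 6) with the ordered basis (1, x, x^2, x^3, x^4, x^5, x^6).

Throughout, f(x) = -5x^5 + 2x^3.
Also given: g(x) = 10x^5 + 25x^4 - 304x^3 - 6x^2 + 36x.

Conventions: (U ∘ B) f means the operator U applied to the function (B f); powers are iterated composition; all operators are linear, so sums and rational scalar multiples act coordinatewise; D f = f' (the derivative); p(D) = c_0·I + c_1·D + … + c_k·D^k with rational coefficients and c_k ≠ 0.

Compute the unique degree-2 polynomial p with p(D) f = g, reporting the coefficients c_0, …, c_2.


D^0 f = -5x^5 + 2x^3
D^1 f = -25x^4 + 6x^2
D^2 f = -100x^3 + 12x
matching coefficients of g against c_0 f + c_1 Df + … from the top degree down determines the c_i
solution: c_0 = -2, c_1 = -1, c_2 = 3

p(D) = -2·I − D + 3·D^2, i.e. c_0 = -2, c_1 = -1, c_2 = 3


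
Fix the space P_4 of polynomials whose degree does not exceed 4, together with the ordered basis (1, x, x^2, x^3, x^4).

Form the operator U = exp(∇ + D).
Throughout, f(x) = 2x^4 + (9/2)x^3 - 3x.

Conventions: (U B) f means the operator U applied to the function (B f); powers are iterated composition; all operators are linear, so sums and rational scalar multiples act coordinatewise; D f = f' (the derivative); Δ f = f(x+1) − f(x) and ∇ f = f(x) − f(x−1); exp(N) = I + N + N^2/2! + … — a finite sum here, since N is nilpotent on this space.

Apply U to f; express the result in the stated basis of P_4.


the result is g(x) = 2x^4 + (41/2)x^3 + 63x^2 + (123/2)x + 23/2

order-1 term: 16x^3 + 15x^2 - (11/2)x - 7/2
order-2 term: 48x^2 + 6x - 5
order-3 term: 64x - 12
order-4 term: 32
the series for exp(∇ + D) f terminates at order 4
exp(∇ + D) f = 2x^4 + (41/2)x^3 + 63x^2 + (123/2)x + 23/2


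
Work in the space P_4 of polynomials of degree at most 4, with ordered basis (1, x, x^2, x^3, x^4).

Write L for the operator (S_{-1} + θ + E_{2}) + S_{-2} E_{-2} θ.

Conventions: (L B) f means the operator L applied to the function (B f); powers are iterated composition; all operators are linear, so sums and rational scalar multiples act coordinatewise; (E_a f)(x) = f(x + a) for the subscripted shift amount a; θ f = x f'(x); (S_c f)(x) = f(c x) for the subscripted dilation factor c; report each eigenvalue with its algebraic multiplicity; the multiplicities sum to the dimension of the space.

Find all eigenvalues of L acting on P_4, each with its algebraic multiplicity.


λ = -21 (multiplicity 1), λ = -1 (multiplicity 1), λ = 2 (multiplicity 1), λ = 12 (multiplicity 1), λ = 70 (multiplicity 1)

image of 1: 2
image of x: -x
image of x^2: 12x^2 + 20x + 12
image of x^3: -21x^3 - 66x^2 - 60x - 16
image of x^4: 70x^4 + 264x^3 + 408x^2 + 288x + 80
the matrix is upper triangular; its diagonal is (2, -1, 12, -21, 70)
for a triangular matrix the eigenvalues are the diagonal entries, with algebraic multiplicity their repetition count


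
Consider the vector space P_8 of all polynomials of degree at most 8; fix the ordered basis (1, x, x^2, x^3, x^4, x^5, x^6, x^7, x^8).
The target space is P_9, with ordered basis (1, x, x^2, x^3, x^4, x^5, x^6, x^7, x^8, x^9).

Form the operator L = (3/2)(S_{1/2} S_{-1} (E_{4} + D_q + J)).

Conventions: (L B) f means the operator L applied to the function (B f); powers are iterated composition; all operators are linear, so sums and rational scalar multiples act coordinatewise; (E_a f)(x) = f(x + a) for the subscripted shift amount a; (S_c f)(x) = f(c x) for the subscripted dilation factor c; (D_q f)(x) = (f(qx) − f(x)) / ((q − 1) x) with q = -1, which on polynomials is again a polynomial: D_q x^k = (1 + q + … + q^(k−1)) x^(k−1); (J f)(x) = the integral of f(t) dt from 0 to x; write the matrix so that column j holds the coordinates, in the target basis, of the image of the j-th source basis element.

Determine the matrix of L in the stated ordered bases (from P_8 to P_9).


the matrix is [[3/2, 15/2, 24, 96, 384, 1536, 6144, 24576, 98304]; [-3/4, -3/4, -6, -36, -192, -960, -4608, -21504, -98304]; [0, 3/16, 3/8, 39/8, 36, 240, 1440, 8064, 43008]; [0, 0, -1/16, -3/16, -3, -30, -240, -1680, -10752]; [0, 0, 0, 3/128, 3/32, 63/32, 45/2, 210, 1680]; [0, 0, 0, 0, -3/320, -3/64, -9/8, -63/4, -168]; [0, 0, 0, 0, 0, 1/256, 3/128, 87/128, 21/2]; [0, 0, 0, 0, 0, 0, -3/1792, -3/256, -3/8]; [0, 0, 0, 0, 0, 0, 0, 3/4096, 3/512]; [0, 0, 0, 0, 0, 0, 0, 0, -1/3072]] (rows listed top to bottom)

image of 1: -(3/4)x + 3/2
image of x: (3/16)x^2 - (3/4)x + 15/2
image of x^2: -(1/16)x^3 + (3/8)x^2 - 6x + 24
image of x^3: (3/128)x^4 - (3/16)x^3 + (39/8)x^2 - 36x + 96
image of x^4: -(3/320)x^5 + (3/32)x^4 - 3x^3 + 36x^2 - 192x + 384
image of x^5: (1/256)x^6 - (3/64)x^5 + (63/32)x^4 - 30x^3 + 240x^2 - 960x + 1536
image of x^6: -(3/1792)x^7 + (3/128)x^6 - (9/8)x^5 + (45/2)x^4 - 240x^3 + 1440x^2 - 4608x + 6144
image of x^7: (3/4096)x^8 - (3/256)x^7 + (87/128)x^6 - (63/4)x^5 + 210x^4 - 1680x^3 + 8064x^2 - 21504x + 24576
image of x^8: -(1/3072)x^9 + (3/512)x^8 - (3/8)x^7 + (21/2)x^6 - 168x^5 + 1680x^4 - 10752x^3 + 43008x^2 - 98304x + 98304
each image's coordinates form column j of the matrix


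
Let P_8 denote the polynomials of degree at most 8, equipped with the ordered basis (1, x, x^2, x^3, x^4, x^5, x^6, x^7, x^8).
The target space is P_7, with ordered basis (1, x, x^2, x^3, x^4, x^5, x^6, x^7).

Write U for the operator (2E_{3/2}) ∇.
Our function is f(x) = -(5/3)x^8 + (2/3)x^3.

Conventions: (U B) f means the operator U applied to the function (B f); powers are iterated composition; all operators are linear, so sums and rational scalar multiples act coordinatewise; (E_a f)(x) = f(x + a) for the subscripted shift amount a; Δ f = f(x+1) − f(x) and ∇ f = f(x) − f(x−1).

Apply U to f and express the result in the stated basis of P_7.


∇ f = -(40/3)x^7 + (140/3)x^6 - (280/3)x^5 + (350/3)x^4 - (280/3)x^3 + (146/3)x^2 - (46/3)x + 7/3
E_{3/2} ∇ f = -(40/3)x^7 - (280/3)x^6 - (910/3)x^5 - (1750/3)x^4 - (4235/6)x^3 - (3173/6)x^2 - (5369/24)x - 973/24
(2E_{3/2}) ∇ f = -(80/3)x^7 - (560/3)x^6 - (1820/3)x^5 - (3500/3)x^4 - (4235/3)x^3 - (3173/3)x^2 - (5369/12)x - 973/12

g(x) = -(80/3)x^7 - (560/3)x^6 - (1820/3)x^5 - (3500/3)x^4 - (4235/3)x^3 - (3173/3)x^2 - (5369/12)x - 973/12


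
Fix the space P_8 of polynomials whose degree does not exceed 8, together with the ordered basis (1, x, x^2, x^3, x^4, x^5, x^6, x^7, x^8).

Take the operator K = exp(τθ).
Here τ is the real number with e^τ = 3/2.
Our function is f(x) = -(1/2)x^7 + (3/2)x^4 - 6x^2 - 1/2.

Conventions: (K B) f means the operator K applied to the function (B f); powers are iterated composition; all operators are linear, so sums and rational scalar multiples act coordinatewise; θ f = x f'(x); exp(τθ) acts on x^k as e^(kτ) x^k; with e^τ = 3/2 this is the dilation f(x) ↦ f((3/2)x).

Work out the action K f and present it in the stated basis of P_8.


exp(τθ) x^k = e^(kτ) x^k; with e^τ = 3/2 this sends x^k to (3/2)^k x^k
x^2 ↦ 9/4 x^2
x^4 ↦ 81/16 x^4
x^7 ↦ 2187/128 x^7
applying this coordinatewise to f: exp(τθ) f = -(2187/256)x^7 + (243/32)x^4 - (27/2)x^2 - 1/2

the image equals g(x) = -(2187/256)x^7 + (243/32)x^4 - (27/2)x^2 - 1/2


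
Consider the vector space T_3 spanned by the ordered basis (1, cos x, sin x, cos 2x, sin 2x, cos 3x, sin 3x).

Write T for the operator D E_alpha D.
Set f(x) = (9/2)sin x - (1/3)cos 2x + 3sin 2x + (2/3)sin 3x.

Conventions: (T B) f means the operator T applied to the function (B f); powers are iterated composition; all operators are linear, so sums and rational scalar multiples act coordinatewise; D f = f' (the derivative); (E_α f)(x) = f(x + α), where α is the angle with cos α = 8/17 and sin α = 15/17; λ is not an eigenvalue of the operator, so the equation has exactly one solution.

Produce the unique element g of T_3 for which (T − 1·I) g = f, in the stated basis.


the result is g(x) = (27/20)cos x - (9/4)sin x + (1657/2175)cos 2x + (277/725)sin 2x - (1485/157441)cos 3x + (39079/472323)sin 3x

write g with unknown coordinates in the stated basis and equate coefficients in (T − 1·I) g = f
solving from the highest basis element down gives g = (27/20)cos x - (9/4)sin x + (1657/2175)cos 2x + (277/725)sin 2x - (1485/157441)cos 3x + (39079/472323)sin 3x
check: T g = (27/20)cos x + (9/4)sin x + (932/2175)cos 2x + (2452/725)sin 2x - (1485/157441)cos 3x + (117987/157441)sin 3x
so T g − 1·g = (9/2)sin x - (1/3)cos 2x + 3sin 2x + (2/3)sin 3x = f ✓


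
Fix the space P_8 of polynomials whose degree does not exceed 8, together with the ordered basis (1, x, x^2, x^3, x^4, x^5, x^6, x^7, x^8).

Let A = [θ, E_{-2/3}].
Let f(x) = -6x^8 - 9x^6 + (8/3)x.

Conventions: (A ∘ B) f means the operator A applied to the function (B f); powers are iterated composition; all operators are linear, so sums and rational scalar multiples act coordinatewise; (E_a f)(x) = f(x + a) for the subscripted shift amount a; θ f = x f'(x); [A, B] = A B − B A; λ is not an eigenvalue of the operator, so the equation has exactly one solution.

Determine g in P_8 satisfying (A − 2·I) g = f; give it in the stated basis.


the image equals g(x) = 3x^8 + 8x^7 - (85/6)x^6 - (85/3)x^5 + (2395/27)x^4 + (1700/27)x^3 - (4924/27)x^2 - (22612/729)x + 129532/2187

write g with unknown coordinates in the stated basis and equate coefficients in (A − 2·I) g = f
solving from the highest basis element down gives g = 3x^8 + 8x^7 - (85/6)x^6 - (85/3)x^5 + (2395/27)x^4 + (1700/27)x^3 - (4924/27)x^2 - (22612/729)x + 129532/2187
check: A g = 16x^7 - (112/3)x^6 - (170/3)x^5 + (4790/27)x^4 + (3400/27)x^3 - (9848/27)x^2 - (43280/729)x + 259064/2187
so A g − 2·g = -6x^8 - 9x^6 + (8/3)x = f ✓


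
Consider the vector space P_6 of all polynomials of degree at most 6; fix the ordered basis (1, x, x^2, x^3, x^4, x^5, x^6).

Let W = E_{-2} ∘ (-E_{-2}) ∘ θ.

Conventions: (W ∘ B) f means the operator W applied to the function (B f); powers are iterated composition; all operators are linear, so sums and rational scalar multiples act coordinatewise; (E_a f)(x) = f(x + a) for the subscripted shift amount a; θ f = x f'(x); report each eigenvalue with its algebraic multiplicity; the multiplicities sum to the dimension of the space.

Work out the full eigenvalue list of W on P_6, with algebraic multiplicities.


image of 1: 0
image of x: -x + 4
image of x^2: -2x^2 + 16x - 32
image of x^3: -3x^3 + 36x^2 - 144x + 192
image of x^4: -4x^4 + 64x^3 - 384x^2 + 1024x - 1024
image of x^5: -5x^5 + 100x^4 - 800x^3 + 3200x^2 - 6400x + 5120
image of x^6: -6x^6 + 144x^5 - 1440x^4 + 7680x^3 - 23040x^2 + 36864x - 24576
the matrix is upper triangular; its diagonal is (0, -1, -2, -3, -4, -5, -6)
for a triangular matrix the eigenvalues are the diagonal entries, with algebraic multiplicity their repetition count

λ = -6 (multiplicity 1), λ = -5 (multiplicity 1), λ = -4 (multiplicity 1), λ = -3 (multiplicity 1), λ = -2 (multiplicity 1), λ = -1 (multiplicity 1), λ = 0 (multiplicity 1)


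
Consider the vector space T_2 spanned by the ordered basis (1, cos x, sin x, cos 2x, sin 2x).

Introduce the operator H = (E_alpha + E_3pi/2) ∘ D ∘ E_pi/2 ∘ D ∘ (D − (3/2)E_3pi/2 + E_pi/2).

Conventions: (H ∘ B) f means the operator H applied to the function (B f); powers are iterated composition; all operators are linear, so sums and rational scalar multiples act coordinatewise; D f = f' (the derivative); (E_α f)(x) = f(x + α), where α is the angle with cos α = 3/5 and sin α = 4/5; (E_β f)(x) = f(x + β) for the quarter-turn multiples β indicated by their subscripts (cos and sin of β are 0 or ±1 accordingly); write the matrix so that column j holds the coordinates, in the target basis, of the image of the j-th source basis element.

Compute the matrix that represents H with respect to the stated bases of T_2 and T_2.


the matrix is [[0, 0, 0, 0, 0]; [0, 21/10, -7/10, 0, 0]; [0, 7/10, 21/10, 0, 0]; [0, 0, 0, -256/25, -208/25]; [0, 0, 0, 208/25, -256/25]] (rows listed top to bottom)

image of 1: 0
image of cos x: (21/10)cos x + (7/10)sin x
image of sin x: -(7/10)cos x + (21/10)sin x
image of cos 2x: -(256/25)cos 2x + (208/25)sin 2x
image of sin 2x: -(208/25)cos 2x - (256/25)sin 2x
each image's coordinates form column j of the matrix


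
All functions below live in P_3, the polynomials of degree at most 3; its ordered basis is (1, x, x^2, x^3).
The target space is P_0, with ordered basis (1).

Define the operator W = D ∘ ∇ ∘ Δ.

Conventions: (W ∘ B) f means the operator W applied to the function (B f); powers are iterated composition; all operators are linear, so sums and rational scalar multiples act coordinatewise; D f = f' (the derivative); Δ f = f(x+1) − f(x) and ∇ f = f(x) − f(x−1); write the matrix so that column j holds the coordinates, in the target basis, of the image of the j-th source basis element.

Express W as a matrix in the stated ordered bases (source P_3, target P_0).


the matrix is [[0, 0, 0, 6]] (rows listed top to bottom)

image of 1: 0
image of x: 0
image of x^2: 0
image of x^3: 6
each image's coordinates form column j of the matrix


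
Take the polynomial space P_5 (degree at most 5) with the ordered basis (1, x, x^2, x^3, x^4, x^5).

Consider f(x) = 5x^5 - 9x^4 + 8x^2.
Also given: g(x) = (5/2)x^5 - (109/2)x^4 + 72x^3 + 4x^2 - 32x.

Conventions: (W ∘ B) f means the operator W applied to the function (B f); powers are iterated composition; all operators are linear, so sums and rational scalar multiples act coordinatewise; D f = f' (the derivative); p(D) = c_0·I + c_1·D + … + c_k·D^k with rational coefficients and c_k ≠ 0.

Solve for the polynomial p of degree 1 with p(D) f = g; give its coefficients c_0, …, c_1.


D^0 f = 5x^5 - 9x^4 + 8x^2
D^1 f = 25x^4 - 36x^3 + 16x
matching coefficients of g against c_0 f + c_1 Df + … from the top degree down determines the c_i
solution: c_0 = 1/2, c_1 = -2

p(D) = (1/2)·I − 2·D, i.e. c_0 = 1/2, c_1 = -2


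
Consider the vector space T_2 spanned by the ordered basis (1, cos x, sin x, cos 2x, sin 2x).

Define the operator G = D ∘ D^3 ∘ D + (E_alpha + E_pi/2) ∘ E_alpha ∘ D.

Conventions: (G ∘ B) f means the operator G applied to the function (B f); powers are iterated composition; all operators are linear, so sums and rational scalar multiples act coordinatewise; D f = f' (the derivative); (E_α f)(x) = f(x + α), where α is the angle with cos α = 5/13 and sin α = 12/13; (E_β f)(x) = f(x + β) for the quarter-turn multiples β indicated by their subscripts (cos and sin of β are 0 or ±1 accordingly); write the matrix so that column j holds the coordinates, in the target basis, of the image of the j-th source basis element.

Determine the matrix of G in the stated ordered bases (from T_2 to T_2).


image of 1: 0
image of cos x: -(185/169)cos x + (106/169)sin x
image of sin x: -(106/169)cos x - (185/169)sin x
image of cos 2x: (97680/28561)cos 2x - (953696/28561)sin 2x
image of sin 2x: (953696/28561)cos 2x + (97680/28561)sin 2x
each image's coordinates form column j of the matrix

the matrix is [[0, 0, 0, 0, 0]; [0, -185/169, -106/169, 0, 0]; [0, 106/169, -185/169, 0, 0]; [0, 0, 0, 97680/28561, 953696/28561]; [0, 0, 0, -953696/28561, 97680/28561]] (rows listed top to bottom)


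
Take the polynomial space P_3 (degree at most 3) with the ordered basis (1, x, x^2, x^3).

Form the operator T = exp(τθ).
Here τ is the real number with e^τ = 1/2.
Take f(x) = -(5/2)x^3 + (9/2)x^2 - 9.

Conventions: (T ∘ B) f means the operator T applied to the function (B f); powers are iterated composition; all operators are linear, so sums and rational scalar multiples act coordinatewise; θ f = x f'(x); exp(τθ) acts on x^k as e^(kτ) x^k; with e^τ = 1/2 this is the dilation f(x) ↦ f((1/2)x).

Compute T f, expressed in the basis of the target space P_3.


the image equals g(x) = -(5/16)x^3 + (9/8)x^2 - 9

exp(τθ) x^k = e^(kτ) x^k; with e^τ = 1/2 this sends x^k to (1/2)^k x^k
x^2 ↦ 1/4 x^2
x^3 ↦ 1/8 x^3
applying this coordinatewise to f: exp(τθ) f = -(5/16)x^3 + (9/8)x^2 - 9


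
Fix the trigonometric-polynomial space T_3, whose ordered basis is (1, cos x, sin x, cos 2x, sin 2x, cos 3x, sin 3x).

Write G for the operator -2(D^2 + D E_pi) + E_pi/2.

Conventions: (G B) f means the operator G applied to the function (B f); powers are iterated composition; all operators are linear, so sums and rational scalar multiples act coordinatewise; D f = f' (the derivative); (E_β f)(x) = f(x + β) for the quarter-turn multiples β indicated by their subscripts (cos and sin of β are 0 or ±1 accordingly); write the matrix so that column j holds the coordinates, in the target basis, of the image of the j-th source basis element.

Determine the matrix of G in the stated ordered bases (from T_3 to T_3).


image of 1: 1
image of cos x: 2cos x - 3sin x
image of sin x: 3cos x + 2sin x
image of cos 2x: 7cos 2x + 4sin 2x
image of sin 2x: -4cos 2x + 7sin 2x
image of cos 3x: 18cos 3x - 5sin 3x
image of sin 3x: 5cos 3x + 18sin 3x
each image's coordinates form column j of the matrix

the matrix is [[1, 0, 0, 0, 0, 0, 0]; [0, 2, 3, 0, 0, 0, 0]; [0, -3, 2, 0, 0, 0, 0]; [0, 0, 0, 7, -4, 0, 0]; [0, 0, 0, 4, 7, 0, 0]; [0, 0, 0, 0, 0, 18, 5]; [0, 0, 0, 0, 0, -5, 18]] (rows listed top to bottom)


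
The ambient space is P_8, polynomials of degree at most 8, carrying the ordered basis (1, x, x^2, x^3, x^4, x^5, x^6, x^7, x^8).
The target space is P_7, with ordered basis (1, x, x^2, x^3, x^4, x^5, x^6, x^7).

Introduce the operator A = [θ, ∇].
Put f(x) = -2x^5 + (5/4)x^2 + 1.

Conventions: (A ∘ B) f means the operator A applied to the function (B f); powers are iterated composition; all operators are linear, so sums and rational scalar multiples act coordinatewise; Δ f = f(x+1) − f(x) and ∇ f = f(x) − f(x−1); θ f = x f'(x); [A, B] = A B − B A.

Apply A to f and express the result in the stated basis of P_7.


the result is g(x) = 10x^4 - 40x^3 + 60x^2 - (85/2)x + 25/2

∇ f = -10x^4 + 20x^3 - 20x^2 + (25/2)x - 13/4
θ ∇ f = -40x^4 + 60x^3 - 40x^2 + (25/2)x
θ f = -10x^5 + (5/2)x^2
∇ θ f = -50x^4 + 100x^3 - 100x^2 + 55x - 25/2
[θ, ∇] f = 10x^4 - 40x^3 + 60x^2 - (85/2)x + 25/2


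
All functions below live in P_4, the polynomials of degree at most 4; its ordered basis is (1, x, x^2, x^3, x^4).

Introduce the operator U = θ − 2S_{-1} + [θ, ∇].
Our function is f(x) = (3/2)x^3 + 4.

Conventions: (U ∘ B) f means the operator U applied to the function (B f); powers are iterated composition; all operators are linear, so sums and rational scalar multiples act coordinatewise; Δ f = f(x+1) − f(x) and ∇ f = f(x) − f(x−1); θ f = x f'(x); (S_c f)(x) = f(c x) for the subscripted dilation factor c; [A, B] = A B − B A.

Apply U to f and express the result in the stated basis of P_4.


the image equals g(x) = (15/2)x^3 - (9/2)x^2 + 9x - 25/2

θ f = (9/2)x^3
S_{-1} f = -(3/2)x^3 + 4
(-2S_{-1}) f = 3x^3 - 8
∇ f = (9/2)x^2 - (9/2)x + 3/2
θ ∇ f = 9x^2 - (9/2)x
θ f = (9/2)x^3
∇ θ f = (27/2)x^2 - (27/2)x + 9/2
[θ, ∇] f = -(9/2)x^2 + 9x - 9/2
(θ − 2S_{-1} + [θ, ∇]) f = (15/2)x^3 - (9/2)x^2 + 9x - 25/2


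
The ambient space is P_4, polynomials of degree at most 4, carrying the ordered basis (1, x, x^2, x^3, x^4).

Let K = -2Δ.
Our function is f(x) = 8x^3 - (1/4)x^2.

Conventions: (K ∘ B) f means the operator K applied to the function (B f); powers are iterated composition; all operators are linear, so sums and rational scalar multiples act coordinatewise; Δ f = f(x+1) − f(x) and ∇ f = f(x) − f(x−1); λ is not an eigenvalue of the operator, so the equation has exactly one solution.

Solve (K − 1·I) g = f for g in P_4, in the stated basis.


write g with unknown coordinates in the stated basis and equate coefficients in (K − 1·I) g = f
solving from the highest basis element down gives g = -8x^3 + (193/4)x^2 - 145x + 419/2
check: K g = 48x^2 - 145x + 419/2
so K g − 1·g = 8x^3 - (1/4)x^2 = f ✓

the image equals g(x) = -8x^3 + (193/4)x^2 - 145x + 419/2


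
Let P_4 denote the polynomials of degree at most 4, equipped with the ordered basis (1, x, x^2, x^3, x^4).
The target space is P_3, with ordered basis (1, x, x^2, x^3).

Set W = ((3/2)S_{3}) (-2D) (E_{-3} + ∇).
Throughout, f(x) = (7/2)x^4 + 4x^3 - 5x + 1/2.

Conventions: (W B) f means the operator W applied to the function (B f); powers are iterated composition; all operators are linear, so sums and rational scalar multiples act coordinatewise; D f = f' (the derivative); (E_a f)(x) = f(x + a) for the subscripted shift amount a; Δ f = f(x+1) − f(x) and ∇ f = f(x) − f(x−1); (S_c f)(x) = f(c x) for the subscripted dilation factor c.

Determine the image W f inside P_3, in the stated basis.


the image equals g(x) = -1134x^3 + 1944x^2 - 2592x + 819

E_{-3} f = (7/2)x^4 - 38x^3 + 153x^2 - 275x + 191
∇ f = 14x^3 - 9x^2 + 2x - 9/2
(E_{-3} + ∇) f = (7/2)x^4 - 24x^3 + 144x^2 - 273x + 373/2
D (E_{-3} + ∇) f = 14x^3 - 72x^2 + 288x - 273
(-2D) (E_{-3} + ∇) f = -28x^3 + 144x^2 - 576x + 546
S_{3} ((-2D) (E_{-3} + ∇)) f = -756x^3 + 1296x^2 - 1728x + 546
((3/2)S_{3}) ((-2D) (E_{-3} + ∇)) f = -1134x^3 + 1944x^2 - 2592x + 819


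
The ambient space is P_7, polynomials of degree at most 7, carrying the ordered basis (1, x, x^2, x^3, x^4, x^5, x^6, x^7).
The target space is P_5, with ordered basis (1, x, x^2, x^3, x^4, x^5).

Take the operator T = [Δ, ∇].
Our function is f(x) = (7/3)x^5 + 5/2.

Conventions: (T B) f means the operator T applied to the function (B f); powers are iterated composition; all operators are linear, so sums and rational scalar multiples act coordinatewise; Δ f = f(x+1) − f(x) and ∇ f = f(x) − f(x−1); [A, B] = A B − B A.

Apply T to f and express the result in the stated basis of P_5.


∇ f = (35/3)x^4 - (70/3)x^3 + (70/3)x^2 - (35/3)x + 7/3
Δ ∇ f = (140/3)x^3 + (70/3)x
Δ f = (35/3)x^4 + (70/3)x^3 + (70/3)x^2 + (35/3)x + 7/3
∇ Δ f = (140/3)x^3 + (70/3)x
[Δ, ∇] f = 0

g(x) = 0


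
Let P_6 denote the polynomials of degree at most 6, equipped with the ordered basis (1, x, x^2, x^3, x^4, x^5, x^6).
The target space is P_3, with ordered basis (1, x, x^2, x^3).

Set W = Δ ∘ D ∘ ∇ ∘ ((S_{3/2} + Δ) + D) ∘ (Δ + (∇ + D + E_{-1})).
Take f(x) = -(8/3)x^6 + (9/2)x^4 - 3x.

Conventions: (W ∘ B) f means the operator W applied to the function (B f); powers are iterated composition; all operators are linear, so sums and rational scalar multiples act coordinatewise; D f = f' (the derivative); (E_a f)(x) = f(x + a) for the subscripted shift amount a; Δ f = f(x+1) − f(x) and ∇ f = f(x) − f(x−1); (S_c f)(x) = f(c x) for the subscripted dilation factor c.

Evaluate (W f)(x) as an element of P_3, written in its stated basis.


Δ f = -16x^5 - 40x^4 - (106/3)x^3 - 13x^2 + 2x - 7/6
∇ f = -16x^5 + 40x^4 - (106/3)x^3 + 13x^2 + 2x - 29/6
D f = -16x^5 + 18x^3 - 3
E_{-1} f = -(8/3)x^6 + 16x^5 - (71/2)x^4 + (106/3)x^3 - 13x^2 - 5x + 29/6
(∇ + D + E_{-1}) f = -(8/3)x^6 - 16x^5 + (9/2)x^4 + 18x^3 - 3x - 3
(Δ + (∇ + D + E_{-1})) f = -(8/3)x^6 - 32x^5 - (71/2)x^4 - (52/3)x^3 - 13x^2 - x - 25/6
S_{3/2} (Δ + (∇ + D + E_{-1})) f = -(243/8)x^6 - 243x^5 - (5751/32)x^4 - (117/2)x^3 - (117/4)x^2 - (3/2)x - 25/6
Δ (Δ + (∇ + D + E_{-1})) f = -16x^5 - 200x^4 - (1546/3)x^3 - 625x^2 - 396x - 203/2
(S_{3/2} + Δ) (Δ + (∇ + D + E_{-1})) f = -(243/8)x^6 - 259x^5 - (12151/32)x^4 - (3443/6)x^3 - (2617/4)x^2 - (795/2)x - 317/3
D (Δ + (∇ + D + E_{-1})) f = -16x^5 - 160x^4 - 142x^3 - 52x^2 - 26x - 1
((S_{3/2} + Δ) + D) (Δ + (∇ + D + E_{-1})) f = -(243/8)x^6 - 275x^5 - (17271/32)x^4 - (4295/6)x^3 - (2825/4)x^2 - (847/2)x - 320/3
∇ ((S_{3/2} + Δ) + D) (Δ + (∇ + D + E_{-1})) f = -(729/4)x^5 - (7355/8)x^4 - (131/8)x^3 - (19257/16)x^2 - (1849/8)x - 13247/96
D ∇ ((S_{3/2} + Δ) + D) (Δ + (∇ + D + E_{-1})) f = -(3645/4)x^4 - (7355/2)x^3 - (393/8)x^2 - (19257/8)x - 1849/8
Δ D ∇ ((S_{3/2} + Δ) + D) (Δ + (∇ + D + E_{-1})) f = -3645x^3 - 16500x^2 - (59103/4)x - 7045

the result is g(x) = -3645x^3 - 16500x^2 - (59103/4)x - 7045


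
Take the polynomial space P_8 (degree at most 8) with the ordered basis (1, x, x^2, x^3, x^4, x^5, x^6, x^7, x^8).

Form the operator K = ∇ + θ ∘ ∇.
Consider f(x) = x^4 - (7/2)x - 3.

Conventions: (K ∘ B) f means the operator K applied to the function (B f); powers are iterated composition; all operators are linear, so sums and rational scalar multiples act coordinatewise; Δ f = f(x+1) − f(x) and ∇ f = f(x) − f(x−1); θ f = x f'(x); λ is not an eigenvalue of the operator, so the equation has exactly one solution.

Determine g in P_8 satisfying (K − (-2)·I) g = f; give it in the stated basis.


the image equals g(x) = (1/2)x^4 - 4x^3 + (45/2)x^2 - (243/4)x + 339/8

write g with unknown coordinates in the stated basis and equate coefficients in (K − (-2)·I) g = f
solving from the highest basis element down gives g = (1/2)x^4 - 4x^3 + (45/2)x^2 - (243/4)x + 339/8
check: K g = 8x^3 - 45x^2 + 118x - 351/4
so K g − (-2)·g = x^4 - (7/2)x - 3 = f ✓


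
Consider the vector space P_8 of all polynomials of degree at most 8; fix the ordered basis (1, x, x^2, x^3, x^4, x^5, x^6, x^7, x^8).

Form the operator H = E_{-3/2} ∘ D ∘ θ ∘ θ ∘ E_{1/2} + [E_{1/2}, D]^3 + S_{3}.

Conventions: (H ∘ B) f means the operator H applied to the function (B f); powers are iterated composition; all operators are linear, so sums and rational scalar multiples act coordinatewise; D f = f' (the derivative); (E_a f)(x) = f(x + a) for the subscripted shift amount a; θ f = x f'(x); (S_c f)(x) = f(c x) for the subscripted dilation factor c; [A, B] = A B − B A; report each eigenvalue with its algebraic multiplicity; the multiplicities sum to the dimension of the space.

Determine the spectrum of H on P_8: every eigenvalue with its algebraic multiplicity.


image of 1: 1
image of x: 3x + 1
image of x^2: 9x^2 + 8x - 11
image of x^3: 27x^3 + 27x^2 - 69x + 87/2
image of x^4: 81x^4 + 64x^3 - 234x^2 + 282x - 112
image of x^5: 243x^5 + 125x^4 - 590x^3 + 1035x^2 - 800x + 230
image of x^6: 729x^6 + 216x^5 - 1245x^4 + 2850x^3 - 3240x^2 + 1830x - 411
image of x^7: 2187x^7 + 343x^6 - 2331x^5 + (13125/2)x^4 - 9800x^3 + 8190x^2 - 3633x + 1337/2
image of x^8: 6561x^8 + 512x^7 - 4004x^6 + 13356x^5 - 24640x^4 + 27160x^3 - 17892x^2 + 6524x - 1016
the matrix is upper triangular; its diagonal is (1, 3, 9, 27, 81, 243, 729, 2187, 6561)
for a triangular matrix the eigenvalues are the diagonal entries, with algebraic multiplicity their repetition count

λ = 1 (multiplicity 1), λ = 3 (multiplicity 1), λ = 9 (multiplicity 1), λ = 27 (multiplicity 1), λ = 81 (multiplicity 1), λ = 243 (multiplicity 1), λ = 729 (multiplicity 1), λ = 2187 (multiplicity 1), λ = 6561 (multiplicity 1)


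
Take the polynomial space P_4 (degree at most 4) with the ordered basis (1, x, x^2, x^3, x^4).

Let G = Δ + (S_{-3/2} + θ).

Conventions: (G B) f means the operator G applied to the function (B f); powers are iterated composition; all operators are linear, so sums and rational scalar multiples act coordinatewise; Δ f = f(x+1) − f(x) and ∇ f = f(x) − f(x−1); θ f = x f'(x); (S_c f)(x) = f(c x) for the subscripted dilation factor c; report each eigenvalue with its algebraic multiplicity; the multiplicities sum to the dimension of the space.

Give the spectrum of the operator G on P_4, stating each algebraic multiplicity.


λ = -1/2 (multiplicity 1), λ = -3/8 (multiplicity 1), λ = 1 (multiplicity 1), λ = 17/4 (multiplicity 1), λ = 145/16 (multiplicity 1)

image of 1: 1
image of x: -(1/2)x + 1
image of x^2: (17/4)x^2 + 2x + 1
image of x^3: -(3/8)x^3 + 3x^2 + 3x + 1
image of x^4: (145/16)x^4 + 4x^3 + 6x^2 + 4x + 1
the matrix is upper triangular; its diagonal is (1, -1/2, 17/4, -3/8, 145/16)
for a triangular matrix the eigenvalues are the diagonal entries, with algebraic multiplicity their repetition count


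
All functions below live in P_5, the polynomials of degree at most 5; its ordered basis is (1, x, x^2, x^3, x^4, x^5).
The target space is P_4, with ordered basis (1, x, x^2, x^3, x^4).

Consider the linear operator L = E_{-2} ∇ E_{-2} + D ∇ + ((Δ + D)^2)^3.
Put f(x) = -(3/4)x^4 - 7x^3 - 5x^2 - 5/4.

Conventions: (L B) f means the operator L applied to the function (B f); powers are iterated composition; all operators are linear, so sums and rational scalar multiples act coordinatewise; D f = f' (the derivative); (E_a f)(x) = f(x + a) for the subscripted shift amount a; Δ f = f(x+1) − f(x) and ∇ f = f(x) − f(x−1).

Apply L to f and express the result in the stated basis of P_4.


g(x) = -3x^3 + (21/2)x^2 - 37x - 389/4

E_{-2} f = -(3/4)x^4 - x^3 + 19x^2 - 40x + 91/4
∇ E_{-2} f = -3x^3 + (3/2)x^2 + 38x - 237/4
E_{-2} (∇ E_{-2}) f = -3x^3 + (39/2)x^2 - 4x - 421/4
∇ f = -3x^3 - (33/2)x^2 + 8x - 5/4
D ∇ f = -9x^2 - 33x + 8
Δ f = -3x^3 - (51/2)x^2 - 34x - 51/4
D f = -3x^3 - 21x^2 - 10x
(Δ + D) f = -6x^3 - (93/2)x^2 - 44x - 51/4
Δ (Δ + D) f = -18x^2 - 111x - 193/2
D (Δ + D) f = -18x^2 - 93x - 44
(Δ + D) (Δ + D) f = -36x^2 - 204x - 281/2
Δ (Δ + D)^2 f = -72x - 240
D (Δ + D)^2 f = -72x - 204
(Δ + D) (Δ + D)^2 f = -144x - 444
Δ (Δ + D) (Δ + D)^2 f = -144
D (Δ + D) (Δ + D)^2 f = -144
(Δ + D) (Δ + D) (Δ + D)^2 f = -288
Δ (Δ + D)^2 (Δ + D)^2 f = 0
D (Δ + D)^2 (Δ + D)^2 f = 0
(Δ + D) (Δ + D)^2 (Δ + D)^2 f = 0
Δ (Δ + D) (Δ + D)^2 (Δ + D)^2 f = 0
D (Δ + D) (Δ + D)^2 (Δ + D)^2 f = 0
(Δ + D) (Δ + D) (Δ + D)^2 (Δ + D)^2 f = 0
(E_{-2} ∇ E_{-2} + D ∇ + ((Δ + D)^2)^3) f = -3x^3 + (21/2)x^2 - 37x - 389/4


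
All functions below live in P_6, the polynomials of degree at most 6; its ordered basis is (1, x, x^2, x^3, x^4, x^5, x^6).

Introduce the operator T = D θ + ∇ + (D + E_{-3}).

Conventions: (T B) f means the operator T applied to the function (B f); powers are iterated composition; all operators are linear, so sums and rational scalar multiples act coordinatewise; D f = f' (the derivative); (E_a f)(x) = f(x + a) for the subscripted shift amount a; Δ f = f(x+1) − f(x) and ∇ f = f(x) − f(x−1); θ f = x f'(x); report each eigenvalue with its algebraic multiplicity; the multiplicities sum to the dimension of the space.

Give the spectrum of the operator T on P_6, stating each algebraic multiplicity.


image of 1: 1
image of x: x
image of x^2: x^2 + 2x + 8
image of x^3: x^3 + 6x^2 + 24x - 26
image of x^4: x^4 + 12x^3 + 48x^2 - 104x + 80
image of x^5: x^5 + 20x^4 + 80x^3 - 260x^2 + 400x - 242
image of x^6: x^6 + 30x^5 + 120x^4 - 520x^3 + 1200x^2 - 1452x + 728
the matrix is upper triangular; its diagonal is (1, 1, 1, 1, 1, 1, 1)
for a triangular matrix the eigenvalues are the diagonal entries, with algebraic multiplicity their repetition count

λ = 1 (multiplicity 7)


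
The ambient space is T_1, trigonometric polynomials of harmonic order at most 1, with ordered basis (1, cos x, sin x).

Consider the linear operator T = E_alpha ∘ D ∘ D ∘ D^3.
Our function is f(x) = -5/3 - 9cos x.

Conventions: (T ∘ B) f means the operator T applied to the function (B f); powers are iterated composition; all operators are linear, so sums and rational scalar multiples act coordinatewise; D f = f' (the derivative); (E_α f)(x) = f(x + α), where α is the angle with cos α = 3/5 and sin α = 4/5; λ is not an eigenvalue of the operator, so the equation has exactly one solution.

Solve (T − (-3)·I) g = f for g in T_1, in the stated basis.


the result is g(x) = -5/9 - (99/26)cos x - (27/26)sin x

write g with unknown coordinates in the stated basis and equate coefficients in (T − (-3)·I) g = f
solving from the highest basis element down gives g = -5/9 - (99/26)cos x - (27/26)sin x
check: T g = (63/26)cos x + (81/26)sin x
so T g − (-3)·g = -5/3 - 9cos x = f ✓


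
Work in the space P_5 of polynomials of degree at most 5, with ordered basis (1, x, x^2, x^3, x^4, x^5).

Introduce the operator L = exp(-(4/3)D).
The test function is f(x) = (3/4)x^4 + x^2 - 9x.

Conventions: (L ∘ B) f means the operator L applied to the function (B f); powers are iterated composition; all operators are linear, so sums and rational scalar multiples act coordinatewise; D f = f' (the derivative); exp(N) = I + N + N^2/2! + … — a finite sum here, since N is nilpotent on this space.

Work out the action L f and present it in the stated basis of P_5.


order-1 term: -4x^3 - (8/3)x + 12
order-2 term: 8x^2 + 16/9
order-3 term: -(64/9)x
order-4 term: 64/27
the series for exp(-(4/3)D) f terminates at order 4
exp(-(4/3)D) f = (3/4)x^4 - 4x^3 + 9x^2 - (169/9)x + 436/27

the result is g(x) = (3/4)x^4 - 4x^3 + 9x^2 - (169/9)x + 436/27


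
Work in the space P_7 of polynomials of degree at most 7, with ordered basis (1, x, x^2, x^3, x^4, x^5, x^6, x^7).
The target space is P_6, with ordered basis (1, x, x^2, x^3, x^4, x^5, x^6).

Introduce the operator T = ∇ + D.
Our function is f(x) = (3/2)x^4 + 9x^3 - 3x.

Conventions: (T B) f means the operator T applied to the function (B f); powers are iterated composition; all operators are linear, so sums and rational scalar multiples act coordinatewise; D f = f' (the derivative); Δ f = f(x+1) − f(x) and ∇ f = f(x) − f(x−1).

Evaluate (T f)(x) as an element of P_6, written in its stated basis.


∇ f = 6x^3 + 18x^2 - 21x + 9/2
D f = 6x^3 + 27x^2 - 3
(∇ + D) f = 12x^3 + 45x^2 - 21x + 3/2

the image equals g(x) = 12x^3 + 45x^2 - 21x + 3/2


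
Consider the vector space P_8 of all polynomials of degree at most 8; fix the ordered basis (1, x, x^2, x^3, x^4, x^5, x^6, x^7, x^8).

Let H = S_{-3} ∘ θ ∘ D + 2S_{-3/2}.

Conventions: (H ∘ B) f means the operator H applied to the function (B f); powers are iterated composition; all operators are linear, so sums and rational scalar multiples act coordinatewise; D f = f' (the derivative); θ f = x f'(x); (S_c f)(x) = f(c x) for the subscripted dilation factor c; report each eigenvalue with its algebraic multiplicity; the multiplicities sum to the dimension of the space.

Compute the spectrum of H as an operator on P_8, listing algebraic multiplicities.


image of 1: 2
image of x: -3x
image of x^2: (9/2)x^2 - 6x
image of x^3: -(27/4)x^3 + 54x^2
image of x^4: (81/8)x^4 - 324x^3
image of x^5: -(243/16)x^5 + 1620x^4
image of x^6: (729/32)x^6 - 7290x^5
image of x^7: -(2187/64)x^7 + 30618x^6
image of x^8: (6561/128)x^8 - 122472x^7
the matrix is upper triangular; its diagonal is (2, -3, 9/2, -27/4, 81/8, -243/16, 729/32, -2187/64, 6561/128)
for a triangular matrix the eigenvalues are the diagonal entries, with algebraic multiplicity their repetition count

λ = -2187/64 (multiplicity 1), λ = -243/16 (multiplicity 1), λ = -27/4 (multiplicity 1), λ = -3 (multiplicity 1), λ = 2 (multiplicity 1), λ = 9/2 (multiplicity 1), λ = 81/8 (multiplicity 1), λ = 729/32 (multiplicity 1), λ = 6561/128 (multiplicity 1)


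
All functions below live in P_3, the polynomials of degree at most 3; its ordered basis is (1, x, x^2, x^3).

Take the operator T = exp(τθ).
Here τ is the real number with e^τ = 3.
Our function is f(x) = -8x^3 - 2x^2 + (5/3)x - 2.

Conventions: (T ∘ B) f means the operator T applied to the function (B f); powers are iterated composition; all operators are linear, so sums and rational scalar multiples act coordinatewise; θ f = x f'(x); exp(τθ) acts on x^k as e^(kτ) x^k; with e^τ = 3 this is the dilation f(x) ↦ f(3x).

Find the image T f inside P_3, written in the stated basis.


g(x) = -216x^3 - 18x^2 + 5x - 2

exp(τθ) x^k = e^(kτ) x^k; with e^τ = 3 this sends x^k to 3^k x^k
x ↦ 3 x
x^2 ↦ 9 x^2
x^3 ↦ 27 x^3
applying this coordinatewise to f: exp(τθ) f = -216x^3 - 18x^2 + 5x - 2
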